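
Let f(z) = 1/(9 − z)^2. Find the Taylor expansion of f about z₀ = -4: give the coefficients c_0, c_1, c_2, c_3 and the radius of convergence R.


Let w = z − z₀, so z = z₀ + w.
Then 9 − z = 9 − (z₀ + w) = (9 − z₀) − w = 13 − w.
f(z) = 1/(13 − w)^2 = (1/(13)^2) · (1 − w/(13))^{−2}.
By the binomial series (1−u)^{−2} = Σ_{n≥0} C(n+1, 1) u^n for |u|<1, with u = w/(13):
  c_n = C(n+1, 1) / (13)^(n+2).
  c_0 = 1/(13)^2 = 1/169.
  c_1 = 2/(13)^3 = 2/2197.
  c_2 = 3/(13)^4 = 3/28561.
  c_3 = 4/(13)^5 = 4/371293.
The series is valid for |w/d| < 1, i.e. |z − z₀| < |d|.
Radius of convergence: R = |9 − z₀| = |13| = 13 (distance from z₀ to the singularity z = 9).

c_0 = 1/169, c_1 = 2/2197, c_2 = 3/28561, c_3 = 4/371293; R = 13.


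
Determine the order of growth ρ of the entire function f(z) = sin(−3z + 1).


sin(w) is a linear combination of e^{iw} and e^{−iw} (or e^w, e^{−w} in the hyperbolic case), so |sin(w)| ≤ e^{|w|}. With w = −3z + 1, |w| ≤ 3|z| + 1 = 3r + 1 on |z| = r, giving M(r) ≤ e^{3r + 1}, so ρ ≤ 1. On a suitable ray (z = it for sin/cos; z = t for sinh/cosh, t real → ∞), |sin(−3z + 1)| grows like e^{3|t|}/2, so ρ ≥ 1. Hence ρ = 1.
Therefore ρ = 1.

Order ρ = 1.


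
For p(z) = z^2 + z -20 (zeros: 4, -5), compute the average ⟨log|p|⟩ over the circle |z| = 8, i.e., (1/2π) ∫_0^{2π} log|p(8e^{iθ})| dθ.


Zeros: -5, 4; r = 8.
Inside |z| < r: -5, 4. Outside (|z| ≥ r): ∅.
p(0) = -20, so log|p(0)| = log(20) = 2.9957.
Apply Jensen: I(r) = log|p(0)| + Σ_k log(r/|z_k|), summed over zeros inside |z| < r.
  log(r/|z_k|) for z_k = 4: log(8/4) = 0.6931
  log(r/|z_k|) for z_k = -5: log(8/5) = 0.4700
Sum over inside zeros: 1.1632.
I(r) = log|p(0)| + (inside sum) = 2.9957 + 1.1632 = 4.1589.
Closed form (all zeros inside, monic): I(r) = n·log(r) = 2·log(8) = 4.1589. ✓

I(r) ≈ 4.1589.


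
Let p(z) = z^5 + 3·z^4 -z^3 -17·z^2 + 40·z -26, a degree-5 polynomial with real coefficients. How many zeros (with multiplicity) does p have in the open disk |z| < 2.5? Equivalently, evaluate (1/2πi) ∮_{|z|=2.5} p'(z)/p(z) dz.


The zeros of p are: (-3 + 2i), (-3 - 2i), (1 + 1i), (1 - 1i), 1.
Their magnitudes are: 3.606, 3.606, 1.414, 1.414, 1.
Zeros with |z| < R = 2.5: (1 + 1i), (1 - 1i), 1.
Count = 3.
By the argument principle, (1/2πi) ∮_{|z|=R} p'(z)/p(z) dz equals exactly this count.

Number of zeros inside |z| < 2.5: 3.


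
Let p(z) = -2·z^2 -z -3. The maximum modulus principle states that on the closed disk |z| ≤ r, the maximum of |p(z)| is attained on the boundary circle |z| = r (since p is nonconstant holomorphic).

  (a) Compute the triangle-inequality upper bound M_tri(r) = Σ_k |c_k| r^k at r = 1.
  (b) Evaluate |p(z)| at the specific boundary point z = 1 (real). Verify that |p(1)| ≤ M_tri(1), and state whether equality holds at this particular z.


Coefficients: c_0 = -3, c_1 = -1, c_2 = -2. Radius r = 1.
Part (a). Triangle bound: M_tri(r) = Σ_k |c_k| r^k
  = |-3|·1^0 + |-1|·1^1 + |-2|·1^2
  = 3 + 1 + 2 = 6.
This bounds M(r) := max_{|z|=r} |p(z)| from above; equality holds iff all terms c_k z^k can be made to align in phase at a single z on |z|=r.
Part (b). At z = 1 (real, on the circle |z| = r):
  p(1) = (-3)·1^0 + (-1)·1^1 + (-2)·1^2 = -6.
  |p(1)| = 6.
Since all nonzero coefficients share the same sign, |p(1)| = 6 = M_tri(1); the triangle bound is attained at z = 1, so in fact M(r) = 6.

M_tri(1) = 6; |p(1)| = 6; equality at z=1: yes.


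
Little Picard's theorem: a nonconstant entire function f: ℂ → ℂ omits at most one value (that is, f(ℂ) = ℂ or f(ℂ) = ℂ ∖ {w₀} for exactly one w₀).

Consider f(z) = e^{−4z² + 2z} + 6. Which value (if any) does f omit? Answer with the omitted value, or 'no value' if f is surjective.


Little Picard bounds the complement of f(ℂ) to at most one point.
The exponent g(z) = −4z² + 2z is a nonconstant polynomial, hence surjective onto ℂ. So e^{g(z)} takes every value in {e^w : w ∈ ℂ} = ℂ ∖ {0}. Adding 6 shifts the range to ℂ ∖ {6}. f omits exactly 6.

Omitted value: 6.


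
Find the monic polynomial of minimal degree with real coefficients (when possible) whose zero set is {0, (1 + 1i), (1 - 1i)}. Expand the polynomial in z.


The polynomial is p(z) = ∏_{α ∈ S} (z − α), where S = {0, (1 + 1i), (1 - 1i)}.
Expanding the product yields: p(z) = z^3 -2·z^2 + 2·z.
Note conjugate pairs combine to real quadratics: (z − (1+1i))(z − (1−1i)) = z² − 2z + 2.
The resulting polynomial has degree 3 and real coefficients as required.

p(z) = z^3 -2·z^2 + 2·z.


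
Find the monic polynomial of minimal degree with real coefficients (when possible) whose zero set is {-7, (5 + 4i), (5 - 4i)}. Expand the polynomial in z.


The polynomial is p(z) = ∏_{α ∈ S} (z − α), where S = {-7, (5 + 4i), (5 - 4i)}.
Expanding the product yields: p(z) = z^3 -3·z^2 -29·z + 287.
Note conjugate pairs combine to real quadratics: (z − (5+4i))(z − (5−4i)) = z² − 10z + 41.
The resulting polynomial has degree 3 and real coefficients as required.

p(z) = z^3 -3·z^2 -29·z + 287.


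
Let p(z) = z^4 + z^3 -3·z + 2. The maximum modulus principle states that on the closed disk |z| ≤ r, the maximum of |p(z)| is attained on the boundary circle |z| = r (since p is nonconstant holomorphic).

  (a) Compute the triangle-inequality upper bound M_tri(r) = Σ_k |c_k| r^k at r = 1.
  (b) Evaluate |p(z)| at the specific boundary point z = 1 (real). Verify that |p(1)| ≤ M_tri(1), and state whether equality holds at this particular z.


Coefficients: c_0 = 2, c_1 = -3, c_2 = 0, c_3 = 1, c_4 = 1. Radius r = 1.
Part (a). Triangle bound: M_tri(r) = Σ_k |c_k| r^k
  = |2|·1^0 + |-3|·1^1 + |0|·1^2 + |1|·1^3 + |1|·1^4
  = 2 + 3 + 0 + 1 + 1 = 7.
This bounds M(r) := max_{|z|=r} |p(z)| from above; equality holds iff all terms c_k z^k can be made to align in phase at a single z on |z|=r.
Part (b). At z = 1 (real, on the circle |z| = r):
  p(1) = (2)·1^0 + (-3)·1^1 + (0)·1^2 + (1)·1^3 + (1)·1^4 = 1.
  |p(1)| = 1.
Check: |p(1)| = 1 ≤ 7 = M_tri(1). ✓ Equality does not hold at z = 1 (the coefficients have mixed signs, so the terms do not all align in phase there).

M_tri(1) = 7; |p(1)| = 1; equality at z=1: no.


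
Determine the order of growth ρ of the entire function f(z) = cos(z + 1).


cos(w) is a linear combination of e^{iw} and e^{−iw} (or e^w, e^{−w} in the hyperbolic case), so |cos(w)| ≤ e^{|w|}. With w = z + 1, |w| ≤ 1|z| + 1 = 1r + 1 on |z| = r, giving M(r) ≤ e^{1r + 1}, so ρ ≤ 1. On a suitable ray (z = it for sin/cos; z = t for sinh/cosh, t real → ∞), |cos(z + 1)| grows like e^{1|t|}/2, so ρ ≥ 1. Hence ρ = 1.
Therefore ρ = 1.

Order ρ = 1.


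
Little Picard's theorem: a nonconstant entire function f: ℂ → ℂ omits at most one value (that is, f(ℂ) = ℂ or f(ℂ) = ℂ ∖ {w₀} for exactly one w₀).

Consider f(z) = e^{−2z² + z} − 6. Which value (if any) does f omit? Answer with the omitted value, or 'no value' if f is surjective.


Little Picard bounds the complement of f(ℂ) to at most one point.
The exponent g(z) = −2z² + z is a nonconstant polynomial, hence surjective onto ℂ. So e^{g(z)} takes every value in {e^w : w ∈ ℂ} = ℂ ∖ {0}. Adding -6 shifts the range to ℂ ∖ {-6}. f omits exactly -6.

Omitted value: -6.


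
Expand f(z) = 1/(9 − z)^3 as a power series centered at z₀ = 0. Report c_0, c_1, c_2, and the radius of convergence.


Let w = z − z₀, so z = z₀ + w.
Then 9 − z = 9 − (z₀ + w) = (9 − z₀) − w = 9 − w.
f(z) = 1/(9 − w)^3 = (1/(9)^3) · (1 − w/(9))^{−3}.
By the binomial series (1−u)^{−3} = Σ_{n≥0} C(n+2, 2) u^n for |u|<1, with u = w/(9):
  c_n = C(n+2, 2) / (9)^(n+3).
  c_0 = 1/(9)^3 = 1/729.
  c_1 = 3/(9)^4 = 1/2187.
  c_2 = 6/(9)^5 = 2/19683.
The series is valid for |w/d| < 1, i.e. |z − z₀| < |d|.
Radius of convergence: R = |9 − z₀| = |9| = 9 (distance from z₀ to the singularity z = 9).

c_0 = 1/729, c_1 = 1/2187, c_2 = 2/19683; R = 9.


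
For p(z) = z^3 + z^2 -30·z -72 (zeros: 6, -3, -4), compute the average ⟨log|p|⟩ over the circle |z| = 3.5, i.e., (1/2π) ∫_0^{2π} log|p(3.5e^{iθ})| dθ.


Zeros: -4, -3, 6; r = 3.5.
Inside |z| < r: -3. Outside (|z| ≥ r): -4, 6.
p(0) = -72, so log|p(0)| = log(72) = 4.2767.
Apply Jensen: I(r) = log|p(0)| + Σ_k log(r/|z_k|), summed over zeros inside |z| < r.
  log(r/|z_k|) for z_k = -3: log(3.5/3) = 0.1542
  Outside zeros (-4, 6) contribute nothing to the Jensen sum.
Sum over inside zeros: 0.1542.
I(r) = log|p(0)| + (inside sum) = 4.2767 + 0.1542 = 4.4308.
Note: since some zeros are outside |z| ≤ r, the simplified n·log(r) form does NOT apply — only the inside zeros contribute.

I(r) ≈ 4.4308.


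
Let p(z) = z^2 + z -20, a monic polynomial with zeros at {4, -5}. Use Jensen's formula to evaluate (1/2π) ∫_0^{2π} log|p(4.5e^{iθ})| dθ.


Zeros: -5, 4; r = 4.5.
Inside |z| < r: 4. Outside (|z| ≥ r): -5.
p(0) = -20, so log|p(0)| = log(20) = 2.9957.
Apply Jensen: I(r) = log|p(0)| + Σ_k log(r/|z_k|), summed over zeros inside |z| < r.
  log(r/|z_k|) for z_k = 4: log(4.5/4) = 0.1178
  Outside zeros (-5) contribute nothing to the Jensen sum.
Sum over inside zeros: 0.1178.
I(r) = log|p(0)| + (inside sum) = 2.9957 + 0.1178 = 3.1135.
Note: since some zeros are outside |z| ≤ r, the simplified n·log(r) form does NOT apply — only the inside zeros contribute.

I(r) ≈ 3.1135.


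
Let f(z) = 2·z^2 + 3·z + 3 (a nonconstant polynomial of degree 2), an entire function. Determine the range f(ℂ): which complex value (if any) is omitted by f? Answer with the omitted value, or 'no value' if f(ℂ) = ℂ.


Little Picard bounds the complement of f(ℂ) to at most one point.
For every w ∈ ℂ, the equation p(z) − w = 0 is a nonconstant polynomial in z and hence has at least one root by the fundamental theorem of algebra. So p is surjective onto ℂ, omitting no value.

Omitted value: no value.


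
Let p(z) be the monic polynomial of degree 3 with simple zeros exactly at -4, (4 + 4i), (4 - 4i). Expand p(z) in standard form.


The polynomial is p(z) = ∏_{α ∈ S} (z − α), where S = {-4, (4 + 4i), (4 - 4i)}.
Expanding the product yields: p(z) = z^3 -4·z^2 + 128.
Note conjugate pairs combine to real quadratics: (z − (4+4i))(z − (4−4i)) = z² − 8z + 32.
The resulting polynomial has degree 3 and real coefficients as required.

p(z) = z^3 -4·z^2 + 128.


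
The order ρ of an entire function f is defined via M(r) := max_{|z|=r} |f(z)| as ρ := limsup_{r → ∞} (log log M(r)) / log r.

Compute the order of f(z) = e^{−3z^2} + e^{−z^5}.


Each summand is entire of order 2 and 5 respectively (as in the single-exponential case). The order of a sum is at most the max of the orders, so ρ ≤ 5. For the lower bound: on |z|=r choose arg z so that -1z^5 is real positive; then |e^{-1z^5}| = e^{1r^5} while |e^{-3z^2}| ≤ e^{3r^2} = o(e^{1r^5}). So |f| ≥ e^{1r^5}(1 − o(1)) and ρ ≥ 5. Hence ρ = max(2, 5) = 5.
Therefore ρ = 5.

Order ρ = 5.


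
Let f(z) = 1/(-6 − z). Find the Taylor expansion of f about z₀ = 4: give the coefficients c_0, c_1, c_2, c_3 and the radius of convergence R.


Let w = z − z₀, so z = z₀ + w.
Then -6 − z = -6 − (z₀ + w) = (-6 − z₀) − w = -10 − w.
f(z) = 1/(-10 − w) = (1/(-10)) · 1/(1 − w/(-10)) = Σ_{n≥0} w^n / (-10)^(n+1).
So c_n = 1/(-10)^(n+1):
  c_0 = 1/(-10)^1 = -1/10.
  c_1 = 1/(-10)^2 = 1/100.
  c_2 = 1/(-10)^3 = -1/1000.
  c_3 = 1/(-10)^4 = 1/10000.
The series is valid for |w/d| < 1, i.e. |z − z₀| < |d|.
Radius of convergence: R = |-6 − z₀| = |-10| = 10 (distance from z₀ to the singularity z = -6).

c_0 = -1/10, c_1 = 1/100, c_2 = -1/1000, c_3 = 1/10000; R = 10.


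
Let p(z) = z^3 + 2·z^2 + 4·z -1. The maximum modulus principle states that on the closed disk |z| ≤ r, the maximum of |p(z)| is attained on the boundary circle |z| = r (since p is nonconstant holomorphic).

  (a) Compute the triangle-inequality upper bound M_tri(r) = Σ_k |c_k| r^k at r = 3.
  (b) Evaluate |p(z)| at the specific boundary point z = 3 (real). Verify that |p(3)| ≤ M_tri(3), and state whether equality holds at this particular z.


Coefficients: c_0 = -1, c_1 = 4, c_2 = 2, c_3 = 1. Radius r = 3.
Part (a). Triangle bound: M_tri(r) = Σ_k |c_k| r^k
  = |-1|·3^0 + |4|·3^1 + |2|·3^2 + |1|·3^3
  = 1 + 12 + 18 + 27 = 58.
This bounds M(r) := max_{|z|=r} |p(z)| from above; equality holds iff all terms c_k z^k can be made to align in phase at a single z on |z|=r.
Part (b). At z = 3 (real, on the circle |z| = r):
  p(3) = (-1)·3^0 + (4)·3^1 + (2)·3^2 + (1)·3^3 = 56.
  |p(3)| = 56.
Check: |p(3)| = 56 ≤ 58 = M_tri(3). ✓ Equality does not hold at z = 3 (the coefficients have mixed signs, so the terms do not all align in phase there).

M_tri(3) = 58; |p(3)| = 56; equality at z=3: no.


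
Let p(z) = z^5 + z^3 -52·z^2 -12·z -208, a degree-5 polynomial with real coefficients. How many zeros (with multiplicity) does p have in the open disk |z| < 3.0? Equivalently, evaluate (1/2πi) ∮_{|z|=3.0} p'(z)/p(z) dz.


The zeros of p are: 4, (0 + 2i), (0 - 2i), (-2 + 3i), (-2 - 3i).
Their magnitudes are: 4, 2, 2, 3.606, 3.606.
Zeros with |z| < R = 3.0: (0 + 2i), (0 - 2i).
Count = 2.
By the argument principle, (1/2πi) ∮_{|z|=R} p'(z)/p(z) dz equals exactly this count.

Number of zeros inside |z| < 3.0: 2.


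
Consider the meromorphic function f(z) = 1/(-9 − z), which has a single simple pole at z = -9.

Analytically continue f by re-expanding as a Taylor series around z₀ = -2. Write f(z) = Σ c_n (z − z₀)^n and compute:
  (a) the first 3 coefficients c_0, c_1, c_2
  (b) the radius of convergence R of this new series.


Let w = z − z₀, so z = z₀ + w.
Then -9 − z = -9 − (z₀ + w) = (-9 − z₀) − w = -7 − w.
f(z) = 1/(-7 − w) = (1/(-7)) · 1/(1 − w/(-7)) = Σ_{n≥0} w^n / (-7)^(n+1).
So c_n = 1/(-7)^(n+1):
  c_0 = 1/(-7)^1 = -1/7.
  c_1 = 1/(-7)^2 = 1/49.
  c_2 = 1/(-7)^3 = -1/343.
The series is valid for |w/d| < 1, i.e. |z − z₀| < |d|.
Radius of convergence: R = |-9 − z₀| = |-7| = 7 (distance from z₀ to the singularity z = -9).

c_0 = -1/7, c_1 = 1/49, c_2 = -1/343; R = 7.


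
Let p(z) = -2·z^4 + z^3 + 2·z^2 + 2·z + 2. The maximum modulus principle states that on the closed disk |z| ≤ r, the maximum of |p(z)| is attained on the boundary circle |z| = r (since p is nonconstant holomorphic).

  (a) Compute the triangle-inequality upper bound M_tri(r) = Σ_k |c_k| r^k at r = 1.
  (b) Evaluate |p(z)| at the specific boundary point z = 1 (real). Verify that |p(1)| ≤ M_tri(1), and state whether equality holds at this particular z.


Coefficients: c_0 = 2, c_1 = 2, c_2 = 2, c_3 = 1, c_4 = -2. Radius r = 1.
Part (a). Triangle bound: M_tri(r) = Σ_k |c_k| r^k
  = |2|·1^0 + |2|·1^1 + |2|·1^2 + |1|·1^3 + |-2|·1^4
  = 2 + 2 + 2 + 1 + 2 = 9.
This bounds M(r) := max_{|z|=r} |p(z)| from above; equality holds iff all terms c_k z^k can be made to align in phase at a single z on |z|=r.
Part (b). At z = 1 (real, on the circle |z| = r):
  p(1) = (2)·1^0 + (2)·1^1 + (2)·1^2 + (1)·1^3 + (-2)·1^4 = 5.
  |p(1)| = 5.
Check: |p(1)| = 5 ≤ 9 = M_tri(1). ✓ Equality does not hold at z = 1 (the coefficients have mixed signs, so the terms do not all align in phase there).

M_tri(1) = 9; |p(1)| = 5; equality at z=1: no.


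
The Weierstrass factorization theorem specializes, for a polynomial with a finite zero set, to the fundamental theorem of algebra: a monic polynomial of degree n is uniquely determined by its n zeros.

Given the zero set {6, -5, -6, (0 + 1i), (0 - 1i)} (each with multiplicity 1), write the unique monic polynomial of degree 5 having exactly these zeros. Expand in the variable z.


The polynomial is p(z) = ∏_{α ∈ S} (z − α), where S = {6, -5, -6, (0 + 1i), (0 - 1i)}.
Expanding the product yields: p(z) = z^5 + 5·z^4 -35·z^3 -175·z^2 -36·z -180.
Note conjugate pairs combine to real quadratics: (z − (0+1i))(z − (0−1i)) = z² + 1.
The resulting polynomial has degree 5 and real coefficients as required.

p(z) = z^5 + 5·z^4 -35·z^3 -175·z^2 -36·z -180.


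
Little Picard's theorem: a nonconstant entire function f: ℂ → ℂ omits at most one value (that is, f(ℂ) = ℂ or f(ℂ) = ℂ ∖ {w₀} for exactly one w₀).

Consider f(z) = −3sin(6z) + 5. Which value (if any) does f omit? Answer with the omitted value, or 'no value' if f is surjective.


Little Picard bounds the complement of f(ℂ) to at most one point.
sin is entire and surjective onto ℂ: for every w ∈ ℂ, sin(ζ) = w has a solution ζ ∈ ℂ (e.g., via the complex inverse arcsin). With ζ = 6z this gives z = ζ/(6). Then -3·sin(6z) takes every value in -3·ℂ = ℂ, and adding 5 is a bijection of ℂ. So f is surjective and omits no value. (Note: only on the real line is sin bounded by [−1, 1].)

Omitted value: no value.


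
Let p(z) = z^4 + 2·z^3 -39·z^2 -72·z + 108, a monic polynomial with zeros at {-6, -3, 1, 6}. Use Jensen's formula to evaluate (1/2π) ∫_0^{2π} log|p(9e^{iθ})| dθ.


Zeros: -6, -3, 1, 6; r = 9.
Inside |z| < r: -6, -3, 1, 6. Outside (|z| ≥ r): ∅.
p(0) = 108, so log|p(0)| = log(108) = 4.6821.
Apply Jensen: I(r) = log|p(0)| + Σ_k log(r/|z_k|), summed over zeros inside |z| < r.
  log(r/|z_k|) for z_k = -6: log(9/6) = 0.4055
  log(r/|z_k|) for z_k = -3: log(9/3) = 1.0986
  log(r/|z_k|) for z_k = 1: log(9/1) = 2.1972
  log(r/|z_k|) for z_k = 6: log(9/6) = 0.4055
Sum over inside zeros: 4.1068.
I(r) = log|p(0)| + (inside sum) = 4.6821 + 4.1068 = 8.7889.
Closed form (all zeros inside, monic): I(r) = n·log(r) = 4·log(9) = 8.7889. ✓

I(r) ≈ 8.7889.


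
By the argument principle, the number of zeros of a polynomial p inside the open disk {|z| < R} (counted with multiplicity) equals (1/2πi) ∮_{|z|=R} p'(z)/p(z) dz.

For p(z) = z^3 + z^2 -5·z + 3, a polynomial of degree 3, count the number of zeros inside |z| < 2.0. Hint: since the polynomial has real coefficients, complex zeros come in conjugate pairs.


The zeros of p are: 1, -3, 1.
Their magnitudes are: 1, 3, 1.
Zeros with |z| < R = 2.0: 1, 1.
Count = 2.
By the argument principle, (1/2πi) ∮_{|z|=R} p'(z)/p(z) dz equals exactly this count.

Number of zeros inside |z| < 2.0: 2.


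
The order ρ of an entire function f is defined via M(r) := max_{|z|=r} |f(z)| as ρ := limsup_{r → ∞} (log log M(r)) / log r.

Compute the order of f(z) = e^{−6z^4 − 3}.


|e^{−6z^4 − 3}| = e^{Re(-6·z^4) + -3} ≤ e^{6|z|^4 + -3} = e^{6r^4 + -3} on |z| = r, so ρ ≤ 4. Choosing z on |z|=r so that -6·z^4 is real positive (always possible by picking arg z appropriately) gives |f(z)| = e^{6r^4 + -3}, matching the bound. The additive constant -3 does not affect log log M(r) ~ 4·log r. Hence ρ = 4.
Therefore ρ = 4.

Order ρ = 4.


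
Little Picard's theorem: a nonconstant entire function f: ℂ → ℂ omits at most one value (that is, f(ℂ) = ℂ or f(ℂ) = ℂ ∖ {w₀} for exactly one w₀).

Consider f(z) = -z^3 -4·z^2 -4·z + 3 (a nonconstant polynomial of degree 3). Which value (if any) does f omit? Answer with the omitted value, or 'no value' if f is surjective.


Little Picard bounds the complement of f(ℂ) to at most one point.
For every w ∈ ℂ, the equation p(z) − w = 0 is a nonconstant polynomial in z and hence has at least one root by the fundamental theorem of algebra. So p is surjective onto ℂ, omitting no value.

Omitted value: no value.


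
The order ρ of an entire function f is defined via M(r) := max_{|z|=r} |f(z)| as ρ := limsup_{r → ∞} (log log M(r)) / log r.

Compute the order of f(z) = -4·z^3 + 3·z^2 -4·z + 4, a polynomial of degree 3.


|f(z)| ≤ Σ|c_k|·r^k = O(r^3) as r → ∞. Polynomial growth is O(e^{r^ε}) for every ε > 0 (since r^3/e^{r^ε} → 0), so ρ ≤ ε for all ε > 0, i.e. ρ = 0. Every nonconstant polynomial has order 0.
Therefore ρ = 0.

Order ρ = 0.


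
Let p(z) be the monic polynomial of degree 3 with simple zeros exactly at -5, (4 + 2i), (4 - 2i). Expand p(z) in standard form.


The polynomial is p(z) = ∏_{α ∈ S} (z − α), where S = {-5, (4 + 2i), (4 - 2i)}.
Expanding the product yields: p(z) = z^3 -3·z^2 -20·z + 100.
Note conjugate pairs combine to real quadratics: (z − (4+2i))(z − (4−2i)) = z² − 8z + 20.
The resulting polynomial has degree 3 and real coefficients as required.

p(z) = z^3 -3·z^2 -20·z + 100.


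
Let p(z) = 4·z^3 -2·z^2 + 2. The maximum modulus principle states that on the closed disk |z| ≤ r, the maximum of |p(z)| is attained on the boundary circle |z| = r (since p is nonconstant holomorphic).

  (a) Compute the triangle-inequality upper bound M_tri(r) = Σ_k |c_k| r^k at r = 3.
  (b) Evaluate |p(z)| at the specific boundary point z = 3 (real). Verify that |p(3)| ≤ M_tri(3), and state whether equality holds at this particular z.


Coefficients: c_0 = 2, c_1 = 0, c_2 = -2, c_3 = 4. Radius r = 3.
Part (a). Triangle bound: M_tri(r) = Σ_k |c_k| r^k
  = |2|·3^0 + |0|·3^1 + |-2|·3^2 + |4|·3^3
  = 2 + 0 + 18 + 108 = 128.
This bounds M(r) := max_{|z|=r} |p(z)| from above; equality holds iff all terms c_k z^k can be made to align in phase at a single z on |z|=r.
Part (b). At z = 3 (real, on the circle |z| = r):
  p(3) = (2)·3^0 + (0)·3^1 + (-2)·3^2 + (4)·3^3 = 92.
  |p(3)| = 92.
Check: |p(3)| = 92 ≤ 128 = M_tri(3). ✓ Equality does not hold at z = 3 (the coefficients have mixed signs, so the terms do not all align in phase there).

M_tri(3) = 128; |p(3)| = 92; equality at z=3: no.


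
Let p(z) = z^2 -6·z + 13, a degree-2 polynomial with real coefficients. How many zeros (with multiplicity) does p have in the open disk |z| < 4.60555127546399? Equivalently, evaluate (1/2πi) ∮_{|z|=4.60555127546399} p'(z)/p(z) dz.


The zeros of p are: (3 + 2i), (3 - 2i).
Their magnitudes are: 3.606, 3.606.
Zeros with |z| < R = 4.60555127546399: (3 + 2i), (3 - 2i).
Count = 2.
By the argument principle, (1/2πi) ∮_{|z|=R} p'(z)/p(z) dz equals exactly this count.

Number of zeros inside |z| < 4.60555127546399: 2.


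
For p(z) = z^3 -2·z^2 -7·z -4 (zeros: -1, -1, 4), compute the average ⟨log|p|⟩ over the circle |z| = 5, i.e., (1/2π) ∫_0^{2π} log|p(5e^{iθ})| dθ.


Zeros: -1, -1, 4; r = 5.
Inside |z| < r: -1, -1, 4. Outside (|z| ≥ r): ∅.
p(0) = -4, so log|p(0)| = log(4) = 1.3863.
Apply Jensen: I(r) = log|p(0)| + Σ_k log(r/|z_k|), summed over zeros inside |z| < r.
  log(r/|z_k|) for z_k = -1: log(5/1) = 1.6094
  log(r/|z_k|) for z_k = -1: log(5/1) = 1.6094
  log(r/|z_k|) for z_k = 4: log(5/4) = 0.2231
Sum over inside zeros: 3.4420.
I(r) = log|p(0)| + (inside sum) = 1.3863 + 3.4420 = 4.8283.
Closed form (all zeros inside, monic): I(r) = n·log(r) = 3·log(5) = 4.8283. ✓

I(r) ≈ 4.8283.


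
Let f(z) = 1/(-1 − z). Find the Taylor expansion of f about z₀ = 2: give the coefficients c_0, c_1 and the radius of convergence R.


Let w = z − z₀, so z = z₀ + w.
Then -1 − z = -1 − (z₀ + w) = (-1 − z₀) − w = -3 − w.
f(z) = 1/(-3 − w) = (1/(-3)) · 1/(1 − w/(-3)) = Σ_{n≥0} w^n / (-3)^(n+1).
So c_n = 1/(-3)^(n+1):
  c_0 = 1/(-3)^1 = -1/3.
  c_1 = 1/(-3)^2 = 1/9.
The series is valid for |w/d| < 1, i.e. |z − z₀| < |d|.
Radius of convergence: R = |-1 − z₀| = |-3| = 3 (distance from z₀ to the singularity z = -1).

c_0 = -1/3, c_1 = 1/9; R = 3.


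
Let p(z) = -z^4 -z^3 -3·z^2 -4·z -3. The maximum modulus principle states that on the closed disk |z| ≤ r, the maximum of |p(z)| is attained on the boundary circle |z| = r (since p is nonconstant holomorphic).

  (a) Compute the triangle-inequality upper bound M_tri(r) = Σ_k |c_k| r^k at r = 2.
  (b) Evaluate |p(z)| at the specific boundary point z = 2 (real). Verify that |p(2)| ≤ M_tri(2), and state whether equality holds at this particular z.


Coefficients: c_0 = -3, c_1 = -4, c_2 = -3, c_3 = -1, c_4 = -1. Radius r = 2.
Part (a). Triangle bound: M_tri(r) = Σ_k |c_k| r^k
  = |-3|·2^0 + |-4|·2^1 + |-3|·2^2 + |-1|·2^3 + |-1|·2^4
  = 3 + 8 + 12 + 8 + 16 = 47.
This bounds M(r) := max_{|z|=r} |p(z)| from above; equality holds iff all terms c_k z^k can be made to align in phase at a single z on |z|=r.
Part (b). At z = 2 (real, on the circle |z| = r):
  p(2) = (-3)·2^0 + (-4)·2^1 + (-3)·2^2 + (-1)·2^3 + (-1)·2^4 = -47.
  |p(2)| = 47.
Since all nonzero coefficients share the same sign, |p(2)| = 47 = M_tri(2); the triangle bound is attained at z = 2, so in fact M(r) = 47.

M_tri(2) = 47; |p(2)| = 47; equality at z=2: yes.


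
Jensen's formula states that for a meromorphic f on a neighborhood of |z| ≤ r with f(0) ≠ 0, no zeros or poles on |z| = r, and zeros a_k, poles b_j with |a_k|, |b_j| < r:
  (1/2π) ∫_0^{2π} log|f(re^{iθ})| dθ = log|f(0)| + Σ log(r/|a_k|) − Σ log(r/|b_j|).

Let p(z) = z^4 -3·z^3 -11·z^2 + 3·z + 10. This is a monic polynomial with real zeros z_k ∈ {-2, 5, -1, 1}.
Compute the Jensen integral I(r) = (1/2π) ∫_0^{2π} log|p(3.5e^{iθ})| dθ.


Zeros: -2, -1, 1, 5; r = 3.5.
Inside |z| < r: -2, -1, 1. Outside (|z| ≥ r): 5.
p(0) = 10, so log|p(0)| = log(10) = 2.3026.
Apply Jensen: I(r) = log|p(0)| + Σ_k log(r/|z_k|), summed over zeros inside |z| < r.
  log(r/|z_k|) for z_k = -2: log(3.5/2) = 0.5596
  log(r/|z_k|) for z_k = -1: log(3.5/1) = 1.2528
  log(r/|z_k|) for z_k = 1: log(3.5/1) = 1.2528
  Outside zeros (5) contribute nothing to the Jensen sum.
Sum over inside zeros: 3.0651.
I(r) = log|p(0)| + (inside sum) = 2.3026 + 3.0651 = 5.3677.
Note: since some zeros are outside |z| ≤ r, the simplified n·log(r) form does NOT apply — only the inside zeros contribute.

I(r) ≈ 5.3677.


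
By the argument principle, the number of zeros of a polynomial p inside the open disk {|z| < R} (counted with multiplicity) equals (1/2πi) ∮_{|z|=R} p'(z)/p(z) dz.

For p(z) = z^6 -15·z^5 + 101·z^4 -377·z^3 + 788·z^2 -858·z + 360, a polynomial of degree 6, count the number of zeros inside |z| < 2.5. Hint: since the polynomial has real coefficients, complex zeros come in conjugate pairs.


The zeros of p are: 4, (3 + 3i), (3 - 3i), (2 + 1i), (2 - 1i), 1.
Their magnitudes are: 4, 4.243, 4.243, 2.236, 2.236, 1.
Zeros with |z| < R = 2.5: (2 + 1i), (2 - 1i), 1.
Count = 3.
By the argument principle, (1/2πi) ∮_{|z|=R} p'(z)/p(z) dz equals exactly this count.

Number of zeros inside |z| < 2.5: 3.


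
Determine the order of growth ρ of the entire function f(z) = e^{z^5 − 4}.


|e^{z^5 − 4}| = e^{Re(1·z^5) + -4} ≤ e^{1|z|^5 + -4} = e^{1r^5 + -4} on |z| = r, so ρ ≤ 5. Choosing z on |z|=r so that 1·z^5 is real positive (always possible by picking arg z appropriately) gives |f(z)| = e^{1r^5 + -4}, matching the bound. The additive constant -4 does not affect log log M(r) ~ 5·log r. Hence ρ = 5.
Therefore ρ = 5.

Order ρ = 5.


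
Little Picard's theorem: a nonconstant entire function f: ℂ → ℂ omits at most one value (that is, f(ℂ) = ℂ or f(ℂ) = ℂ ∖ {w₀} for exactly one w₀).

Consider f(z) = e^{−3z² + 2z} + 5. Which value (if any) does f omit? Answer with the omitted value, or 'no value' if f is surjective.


Little Picard bounds the complement of f(ℂ) to at most one point.
The exponent g(z) = −3z² + 2z is a nonconstant polynomial, hence surjective onto ℂ. So e^{g(z)} takes every value in {e^w : w ∈ ℂ} = ℂ ∖ {0}. Adding 5 shifts the range to ℂ ∖ {5}. f omits exactly 5.

Omitted value: 5.


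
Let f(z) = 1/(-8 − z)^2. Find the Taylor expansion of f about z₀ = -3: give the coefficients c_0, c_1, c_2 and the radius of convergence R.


Let w = z − z₀, so z = z₀ + w.
Then -8 − z = -8 − (z₀ + w) = (-8 − z₀) − w = -5 − w.
f(z) = 1/(-5 − w)^2 = (1/(-5)^2) · (1 − w/(-5))^{−2}.
By the binomial series (1−u)^{−2} = Σ_{n≥0} C(n+1, 1) u^n for |u|<1, with u = w/(-5):
  c_n = C(n+1, 1) / (-5)^(n+2).
  c_0 = 1/(-5)^2 = 1/25.
  c_1 = 2/(-5)^3 = -2/125.
  c_2 = 3/(-5)^4 = 3/625.
The series is valid for |w/d| < 1, i.e. |z − z₀| < |d|.
Radius of convergence: R = |-8 − z₀| = |-5| = 5 (distance from z₀ to the singularity z = -8).

c_0 = 1/25, c_1 = -2/125, c_2 = 3/625; R = 5.


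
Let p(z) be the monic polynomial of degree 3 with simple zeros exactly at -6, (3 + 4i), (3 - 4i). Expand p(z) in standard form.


The polynomial is p(z) = ∏_{α ∈ S} (z − α), where S = {-6, (3 + 4i), (3 - 4i)}.
Expanding the product yields: p(z) = z^3 -11·z + 150.
Note conjugate pairs combine to real quadratics: (z − (3+4i))(z − (3−4i)) = z² − 6z + 25.
The resulting polynomial has degree 3 and real coefficients as required.

p(z) = z^3 -11·z + 150.


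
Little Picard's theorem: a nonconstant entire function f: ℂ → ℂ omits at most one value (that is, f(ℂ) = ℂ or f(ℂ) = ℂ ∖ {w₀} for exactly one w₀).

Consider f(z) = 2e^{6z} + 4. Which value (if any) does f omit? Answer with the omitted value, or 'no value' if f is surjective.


Little Picard bounds the complement of f(ℂ) to at most one point.
e^{6z} is never zero on ℂ, so 2·e^{6z} takes every value in ℂ ∖ {0}. Adding 4 shifts the range to ℂ ∖ {4}. Thus f omits exactly the value 4.

Omitted value: 4.


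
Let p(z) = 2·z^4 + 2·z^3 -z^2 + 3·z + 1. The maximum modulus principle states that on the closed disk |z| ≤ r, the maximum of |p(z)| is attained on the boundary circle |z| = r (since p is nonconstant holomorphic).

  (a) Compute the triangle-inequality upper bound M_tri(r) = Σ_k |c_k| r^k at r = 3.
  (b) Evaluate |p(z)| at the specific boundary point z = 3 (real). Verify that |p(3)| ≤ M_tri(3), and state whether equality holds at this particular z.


Coefficients: c_0 = 1, c_1 = 3, c_2 = -1, c_3 = 2, c_4 = 2. Radius r = 3.
Part (a). Triangle bound: M_tri(r) = Σ_k |c_k| r^k
  = |1|·3^0 + |3|·3^1 + |-1|·3^2 + |2|·3^3 + |2|·3^4
  = 1 + 9 + 9 + 54 + 162 = 235.
This bounds M(r) := max_{|z|=r} |p(z)| from above; equality holds iff all terms c_k z^k can be made to align in phase at a single z on |z|=r.
Part (b). At z = 3 (real, on the circle |z| = r):
  p(3) = (1)·3^0 + (3)·3^1 + (-1)·3^2 + (2)·3^3 + (2)·3^4 = 217.
  |p(3)| = 217.
Check: |p(3)| = 217 ≤ 235 = M_tri(3). ✓ Equality does not hold at z = 3 (the coefficients have mixed signs, so the terms do not all align in phase there).

M_tri(3) = 235; |p(3)| = 217; equality at z=3: no.


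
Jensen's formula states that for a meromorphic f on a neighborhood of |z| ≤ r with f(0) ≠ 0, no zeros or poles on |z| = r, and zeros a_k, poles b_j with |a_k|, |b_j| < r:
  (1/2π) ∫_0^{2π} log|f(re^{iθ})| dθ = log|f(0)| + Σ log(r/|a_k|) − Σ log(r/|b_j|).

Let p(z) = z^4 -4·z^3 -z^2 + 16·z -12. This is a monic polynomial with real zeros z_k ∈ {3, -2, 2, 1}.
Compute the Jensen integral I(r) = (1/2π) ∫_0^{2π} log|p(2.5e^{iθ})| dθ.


Zeros: -2, 1, 2, 3; r = 2.5.
Inside |z| < r: -2, 1, 2. Outside (|z| ≥ r): 3.
p(0) = -12, so log|p(0)| = log(12) = 2.4849.
Apply Jensen: I(r) = log|p(0)| + Σ_k log(r/|z_k|), summed over zeros inside |z| < r.
  log(r/|z_k|) for z_k = -2: log(2.5/2) = 0.2231
  log(r/|z_k|) for z_k = 2: log(2.5/2) = 0.2231
  log(r/|z_k|) for z_k = 1: log(2.5/1) = 0.9163
  Outside zeros (3) contribute nothing to the Jensen sum.
Sum over inside zeros: 1.3626.
I(r) = log|p(0)| + (inside sum) = 2.4849 + 1.3626 = 3.8475.
Note: since some zeros are outside |z| ≤ r, the simplified n·log(r) form does NOT apply — only the inside zeros contribute.

I(r) ≈ 3.8475.


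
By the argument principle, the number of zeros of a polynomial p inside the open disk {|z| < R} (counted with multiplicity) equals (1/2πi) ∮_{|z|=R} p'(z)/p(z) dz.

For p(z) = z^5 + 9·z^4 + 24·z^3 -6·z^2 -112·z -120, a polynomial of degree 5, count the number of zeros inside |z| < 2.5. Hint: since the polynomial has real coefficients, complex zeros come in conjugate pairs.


The zeros of p are: -3, 2, (-3 + 1i), (-3 - 1i), -2.
Their magnitudes are: 3, 2, 3.162, 3.162, 2.
Zeros with |z| < R = 2.5: 2, -2.
Count = 2.
By the argument principle, (1/2πi) ∮_{|z|=R} p'(z)/p(z) dz equals exactly this count.

Number of zeros inside |z| < 2.5: 2.


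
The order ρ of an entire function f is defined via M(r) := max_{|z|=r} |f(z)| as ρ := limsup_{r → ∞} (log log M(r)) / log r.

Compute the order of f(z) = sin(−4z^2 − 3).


Write sin(w) = (e^{iw} ± e^{−iw})/(2 or 2i), so |sin(w)| ≤ e^{|w|}. With w = −4z^2 − 3, |w| ≤ 4r^2 + 3 on |z|=r, giving M(r) ≤ e^{4r^2 + 3} and ρ ≤ 2. For the lower bound, choose z on |z|=r with -4z^2 purely imaginary of modulus 4r^2; then |sin(−4z^2 − 3)| grows like e^{4r^2}/2, so ρ ≥ 2. Hence ρ = 2.
Therefore ρ = 2.

Order ρ = 2.


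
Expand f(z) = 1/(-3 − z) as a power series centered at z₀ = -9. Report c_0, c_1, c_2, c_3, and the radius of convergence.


Let w = z − z₀, so z = z₀ + w.
Then -3 − z = -3 − (z₀ + w) = (-3 − z₀) − w = 6 − w.
f(z) = 1/(6 − w) = (1/(6)) · 1/(1 − w/(6)) = Σ_{n≥0} w^n / (6)^(n+1).
So c_n = 1/(6)^(n+1):
  c_0 = 1/(6)^1 = 1/6.
  c_1 = 1/(6)^2 = 1/36.
  c_2 = 1/(6)^3 = 1/216.
  c_3 = 1/(6)^4 = 1/1296.
The series is valid for |w/d| < 1, i.e. |z − z₀| < |d|.
Radius of convergence: R = |-3 − z₀| = |6| = 6 (distance from z₀ to the singularity z = -3).

c_0 = 1/6, c_1 = 1/36, c_2 = 1/216, c_3 = 1/1296; R = 6.


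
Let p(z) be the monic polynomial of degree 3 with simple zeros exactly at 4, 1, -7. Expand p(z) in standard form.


The polynomial is p(z) = ∏_{α ∈ S} (z − α), where S = {4, 1, -7}.
Expanding the product yields: p(z) = z^3 + 2·z^2 -31·z + 28.
The resulting polynomial has degree 3 and real coefficients as required.

p(z) = z^3 + 2·z^2 -31·z + 28.


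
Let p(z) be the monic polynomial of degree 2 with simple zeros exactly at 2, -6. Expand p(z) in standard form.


The polynomial is p(z) = ∏_{α ∈ S} (z − α), where S = {2, -6}.
Expanding the product yields: p(z) = z^2 + 4·z -12.
The resulting polynomial has degree 2 and real coefficients as required.

p(z) = z^2 + 4·z -12.


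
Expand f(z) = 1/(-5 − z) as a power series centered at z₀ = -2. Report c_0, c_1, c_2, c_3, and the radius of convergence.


Let w = z − z₀, so z = z₀ + w.
Then -5 − z = -5 − (z₀ + w) = (-5 − z₀) − w = -3 − w.
f(z) = 1/(-3 − w) = (1/(-3)) · 1/(1 − w/(-3)) = Σ_{n≥0} w^n / (-3)^(n+1).
So c_n = 1/(-3)^(n+1):
  c_0 = 1/(-3)^1 = -1/3.
  c_1 = 1/(-3)^2 = 1/9.
  c_2 = 1/(-3)^3 = -1/27.
  c_3 = 1/(-3)^4 = 1/81.
The series is valid for |w/d| < 1, i.e. |z − z₀| < |d|.
Radius of convergence: R = |-5 − z₀| = |-3| = 3 (distance from z₀ to the singularity z = -5).

c_0 = -1/3, c_1 = 1/9, c_2 = -1/27, c_3 = 1/81; R = 3.


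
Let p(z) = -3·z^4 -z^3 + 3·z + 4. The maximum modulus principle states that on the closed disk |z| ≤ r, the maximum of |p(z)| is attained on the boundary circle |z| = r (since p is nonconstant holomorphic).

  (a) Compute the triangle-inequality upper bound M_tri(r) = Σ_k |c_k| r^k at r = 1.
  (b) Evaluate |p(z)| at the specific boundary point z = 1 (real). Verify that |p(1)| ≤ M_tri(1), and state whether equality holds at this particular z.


Coefficients: c_0 = 4, c_1 = 3, c_2 = 0, c_3 = -1, c_4 = -3. Radius r = 1.
Part (a). Triangle bound: M_tri(r) = Σ_k |c_k| r^k
  = |4|·1^0 + |3|·1^1 + |0|·1^2 + |-1|·1^3 + |-3|·1^4
  = 4 + 3 + 0 + 1 + 3 = 11.
This bounds M(r) := max_{|z|=r} |p(z)| from above; equality holds iff all terms c_k z^k can be made to align in phase at a single z on |z|=r.
Part (b). At z = 1 (real, on the circle |z| = r):
  p(1) = (4)·1^0 + (3)·1^1 + (0)·1^2 + (-1)·1^3 + (-3)·1^4 = 3.
  |p(1)| = 3.
Check: |p(1)| = 3 ≤ 11 = M_tri(1). ✓ Equality does not hold at z = 1 (the coefficients have mixed signs, so the terms do not all align in phase there).

M_tri(1) = 11; |p(1)| = 3; equality at z=1: no.


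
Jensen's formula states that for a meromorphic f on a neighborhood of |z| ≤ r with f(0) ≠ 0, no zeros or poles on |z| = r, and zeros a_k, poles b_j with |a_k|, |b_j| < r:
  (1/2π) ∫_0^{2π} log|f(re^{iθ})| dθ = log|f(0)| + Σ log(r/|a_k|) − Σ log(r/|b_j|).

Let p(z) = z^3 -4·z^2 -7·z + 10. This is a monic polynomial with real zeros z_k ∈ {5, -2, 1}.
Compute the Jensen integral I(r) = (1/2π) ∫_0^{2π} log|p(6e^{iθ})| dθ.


Zeros: -2, 1, 5; r = 6.
Inside |z| < r: -2, 1, 5. Outside (|z| ≥ r): ∅.
p(0) = 10, so log|p(0)| = log(10) = 2.3026.
Apply Jensen: I(r) = log|p(0)| + Σ_k log(r/|z_k|), summed over zeros inside |z| < r.
  log(r/|z_k|) for z_k = 5: log(6/5) = 0.1823
  log(r/|z_k|) for z_k = -2: log(6/2) = 1.0986
  log(r/|z_k|) for z_k = 1: log(6/1) = 1.7918
Sum over inside zeros: 3.0727.
I(r) = log|p(0)| + (inside sum) = 2.3026 + 3.0727 = 5.3753.
Closed form (all zeros inside, monic): I(r) = n·log(r) = 3·log(6) = 5.3753. ✓

I(r) ≈ 5.3753.


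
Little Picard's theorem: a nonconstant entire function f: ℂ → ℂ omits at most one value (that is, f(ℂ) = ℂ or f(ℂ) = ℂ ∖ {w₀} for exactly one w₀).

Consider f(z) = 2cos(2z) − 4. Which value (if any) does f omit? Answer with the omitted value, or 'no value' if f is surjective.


Little Picard bounds the complement of f(ℂ) to at most one point.
cos is entire and surjective onto ℂ: for every w ∈ ℂ, cos(ζ) = w has a solution ζ ∈ ℂ (e.g., via the complex inverse arccos). With ζ = 2z this gives z = ζ/(2). Then 2·cos(2z) takes every value in 2·ℂ = ℂ, and adding -4 is a bijection of ℂ. So f is surjective and omits no value. (Note: only on the real line is cos bounded by [−1, 1].)

Omitted value: no value.


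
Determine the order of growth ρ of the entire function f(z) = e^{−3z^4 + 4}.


|e^{−3z^4 + 4}| = e^{Re(-3·z^4) + 4} ≤ e^{3|z|^4 + 4} = e^{3r^4 + 4} on |z| = r, so ρ ≤ 4. Choosing z on |z|=r so that -3·z^4 is real positive (always possible by picking arg z appropriately) gives |f(z)| = e^{3r^4 + 4}, matching the bound. The additive constant 4 does not affect log log M(r) ~ 4·log r. Hence ρ = 4.
Therefore ρ = 4.

Order ρ = 4.


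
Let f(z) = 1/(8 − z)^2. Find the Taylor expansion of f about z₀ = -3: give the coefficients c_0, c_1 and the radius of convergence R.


Let w = z − z₀, so z = z₀ + w.
Then 8 − z = 8 − (z₀ + w) = (8 − z₀) − w = 11 − w.
f(z) = 1/(11 − w)^2 = (1/(11)^2) · (1 − w/(11))^{−2}.
By the binomial series (1−u)^{−2} = Σ_{n≥0} C(n+1, 1) u^n for |u|<1, with u = w/(11):
  c_n = C(n+1, 1) / (11)^(n+2).
  c_0 = 1/(11)^2 = 1/121.
  c_1 = 2/(11)^3 = 2/1331.
The series is valid for |w/d| < 1, i.e. |z − z₀| < |d|.
Radius of convergence: R = |8 − z₀| = |11| = 11 (distance from z₀ to the singularity z = 8).

c_0 = 1/121, c_1 = 2/1331; R = 11.


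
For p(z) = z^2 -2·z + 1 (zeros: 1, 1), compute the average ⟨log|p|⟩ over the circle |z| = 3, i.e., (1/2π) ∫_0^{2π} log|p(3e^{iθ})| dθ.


Zeros: 1, 1; r = 3.
Inside |z| < r: 1, 1. Outside (|z| ≥ r): ∅.
p(0) = 1, so log|p(0)| = log(1) = 0.0000.
Apply Jensen: I(r) = log|p(0)| + Σ_k log(r/|z_k|), summed over zeros inside |z| < r.
  log(r/|z_k|) for z_k = 1: log(3/1) = 1.0986
  log(r/|z_k|) for z_k = 1: log(3/1) = 1.0986
Sum over inside zeros: 2.1972.
I(r) = log|p(0)| + (inside sum) = 0.0000 + 2.1972 = 2.1972.
Closed form (all zeros inside, monic): I(r) = n·log(r) = 2·log(3) = 2.1972. ✓

I(r) ≈ 2.1972.


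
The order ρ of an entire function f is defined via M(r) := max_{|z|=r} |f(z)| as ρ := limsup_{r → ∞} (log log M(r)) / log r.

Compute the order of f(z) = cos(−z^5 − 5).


Write cos(w) = (e^{iw} ± e^{−iw})/(2 or 2i), so |cos(w)| ≤ e^{|w|}. With w = −z^5 − 5, |w| ≤ 1r^5 + 5 on |z|=r, giving M(r) ≤ e^{1r^5 + 5} and ρ ≤ 5. For the lower bound, choose z on |z|=r with -1z^5 purely imaginary of modulus 1r^5; then |cos(−z^5 − 5)| grows like e^{1r^5}/2, so ρ ≥ 5. Hence ρ = 5.
Therefore ρ = 5.

Order ρ = 5.


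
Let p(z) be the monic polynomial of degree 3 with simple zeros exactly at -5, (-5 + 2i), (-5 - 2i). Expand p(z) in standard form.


The polynomial is p(z) = ∏_{α ∈ S} (z − α), where S = {-5, (-5 + 2i), (-5 - 2i)}.
Expanding the product yields: p(z) = z^3 + 15·z^2 + 79·z + 145.
Note conjugate pairs combine to real quadratics: (z − (-5+2i))(z − (-5−2i)) = z² + 10z + 29.
The resulting polynomial has degree 3 and real coefficients as required.

p(z) = z^3 + 15·z^2 + 79·z + 145.
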